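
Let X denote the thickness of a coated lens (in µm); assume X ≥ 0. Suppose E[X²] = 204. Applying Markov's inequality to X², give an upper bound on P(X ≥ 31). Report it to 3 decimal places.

Since X ≥ 0, the event {X ≥ 31} is the same as {X² ≥ 961}.
Markov's inequality applied to X² gives P(X² ≥ 961) ≤ E[X²]/961 = 204/961 = 0.2123.

0.212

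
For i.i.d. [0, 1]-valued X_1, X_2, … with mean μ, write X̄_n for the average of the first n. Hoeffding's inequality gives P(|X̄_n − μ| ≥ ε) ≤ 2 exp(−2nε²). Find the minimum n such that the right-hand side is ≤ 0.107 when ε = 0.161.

Require 2·exp(−2nε²) ≤ 0.107, i.e. 2nε² ≥ ln(2/0.107) = 2.928074.
So n ≥ 2.928074 / (2·0.161²) = 56.481.
The smallest integer n is 57.

57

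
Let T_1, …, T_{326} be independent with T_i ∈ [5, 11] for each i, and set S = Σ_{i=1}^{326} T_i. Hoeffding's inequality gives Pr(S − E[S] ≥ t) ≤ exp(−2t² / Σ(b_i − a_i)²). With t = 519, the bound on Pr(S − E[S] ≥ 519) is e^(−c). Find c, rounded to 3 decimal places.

45.903

Σ(b_i − a_i)² = 326·(6)² = 11736.
c = 2t²/11736 = 2·519²/11736 = 45.9034.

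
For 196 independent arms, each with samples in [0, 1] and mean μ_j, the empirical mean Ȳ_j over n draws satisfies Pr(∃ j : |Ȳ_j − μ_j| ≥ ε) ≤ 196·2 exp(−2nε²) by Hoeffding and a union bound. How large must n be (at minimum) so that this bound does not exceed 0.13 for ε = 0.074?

732

Need 2·196·exp(−2nε²) ≤ 0.13, i.e. exp(−2nε²) ≤ 0.13/392.
So 2nε² ≥ ln(392/0.13) = 8.011483.
Hence n ≥ 8.011483/(2·0.074²) = 731.509.
The smallest integer n is 732.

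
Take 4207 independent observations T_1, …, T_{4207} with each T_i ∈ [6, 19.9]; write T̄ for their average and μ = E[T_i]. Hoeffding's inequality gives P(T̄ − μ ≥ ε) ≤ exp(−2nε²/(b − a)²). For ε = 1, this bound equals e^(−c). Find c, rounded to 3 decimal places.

43.548

c = 2nε²/(b − a)² = 2·4207·1² / 13.9² = 43.5485.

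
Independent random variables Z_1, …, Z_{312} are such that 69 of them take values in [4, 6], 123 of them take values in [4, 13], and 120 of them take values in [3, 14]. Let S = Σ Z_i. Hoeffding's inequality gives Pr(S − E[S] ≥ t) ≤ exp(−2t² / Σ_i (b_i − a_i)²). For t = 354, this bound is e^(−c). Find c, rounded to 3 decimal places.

Σ(b_i − a_i)² = 69·2² + 123·9² + 120·11² = 24759.
c = 2t² / 24759 = 2·354² / 24759 = 10.1229.

10.123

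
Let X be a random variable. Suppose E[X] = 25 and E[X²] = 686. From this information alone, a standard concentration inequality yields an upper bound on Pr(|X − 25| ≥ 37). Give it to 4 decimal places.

The first two moments determine the variance, so Chebyshev's inequality is the sharpest standard bound available.
Var(X) = E[X²] − (E[X])² = 686 − 625 = 61.
Chebyshev's inequality: Pr(|X − μ| ≥ t) ≤ Var(X)/t² = 61/1369 = 0.0446.

0.0446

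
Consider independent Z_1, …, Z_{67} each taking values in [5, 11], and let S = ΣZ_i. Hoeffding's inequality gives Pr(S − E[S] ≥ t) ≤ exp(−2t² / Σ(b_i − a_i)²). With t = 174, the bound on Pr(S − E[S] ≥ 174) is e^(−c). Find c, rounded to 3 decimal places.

25.104

Σ(b_i − a_i)² = 67·(6)² = 2412.
c = 2t²/2412 = 2·174²/2412 = 25.1045.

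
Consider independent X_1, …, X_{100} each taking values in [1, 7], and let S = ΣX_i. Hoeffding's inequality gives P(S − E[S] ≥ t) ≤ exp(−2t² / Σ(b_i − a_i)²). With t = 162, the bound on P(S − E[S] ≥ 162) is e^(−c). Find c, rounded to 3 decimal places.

14.580

Σ(b_i − a_i)² = 100·(6)² = 3600.
c = 2t²/3600 = 2·162²/3600 = 14.5800.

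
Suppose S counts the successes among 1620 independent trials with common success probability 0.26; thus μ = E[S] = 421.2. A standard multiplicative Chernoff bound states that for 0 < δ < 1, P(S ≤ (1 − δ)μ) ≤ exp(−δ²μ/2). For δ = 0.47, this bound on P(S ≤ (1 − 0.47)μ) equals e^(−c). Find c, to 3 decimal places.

c = δ²μ/2 = 0.47²·421.2/2 = 46.5215.

46.522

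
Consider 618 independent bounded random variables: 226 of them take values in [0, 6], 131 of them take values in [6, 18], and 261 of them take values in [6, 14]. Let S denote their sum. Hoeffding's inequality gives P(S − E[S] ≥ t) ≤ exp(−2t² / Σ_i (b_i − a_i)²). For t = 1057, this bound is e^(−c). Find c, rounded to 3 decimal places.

Σ(b_i − a_i)² = 226·6² + 131·12² + 261·8² = 43704.
c = 2t² / 43704 = 2·1057² / 43704 = 51.1280.

51.128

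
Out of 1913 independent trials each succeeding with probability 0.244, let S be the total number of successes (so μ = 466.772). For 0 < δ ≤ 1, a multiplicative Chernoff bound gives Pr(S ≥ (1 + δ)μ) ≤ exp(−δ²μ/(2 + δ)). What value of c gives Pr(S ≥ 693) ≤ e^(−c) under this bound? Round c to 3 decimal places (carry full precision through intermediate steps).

44.129

Write 693 = (1 + δ)μ, so δ = 693/466.772 − 1 = 0.4846649…
Then the exponent is δ²μ/(2 + δ) = (693 − μ)² / (μ·(2 + δ)) = 44.128594.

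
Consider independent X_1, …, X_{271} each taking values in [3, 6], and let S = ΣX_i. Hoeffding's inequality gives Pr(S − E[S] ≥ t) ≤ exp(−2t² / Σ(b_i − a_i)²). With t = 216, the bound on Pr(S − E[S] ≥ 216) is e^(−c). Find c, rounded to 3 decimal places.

38.258

Σ(b_i − a_i)² = 271·(3)² = 2439.
c = 2t²/2439 = 2·216²/2439 = 38.2583.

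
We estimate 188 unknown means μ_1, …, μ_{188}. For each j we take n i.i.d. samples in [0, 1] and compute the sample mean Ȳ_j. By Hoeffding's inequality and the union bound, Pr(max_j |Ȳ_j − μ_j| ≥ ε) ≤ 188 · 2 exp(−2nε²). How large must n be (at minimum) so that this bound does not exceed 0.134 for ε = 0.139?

Need 2·188·exp(−2nε²) ≤ 0.134, i.e. exp(−2nε²) ≤ 0.134/376.
So 2nε² ≥ ln(376/0.134) = 7.939505.
Hence n ≥ 7.939505/(2·0.139²) = 205.463.
The smallest integer n is 206.

206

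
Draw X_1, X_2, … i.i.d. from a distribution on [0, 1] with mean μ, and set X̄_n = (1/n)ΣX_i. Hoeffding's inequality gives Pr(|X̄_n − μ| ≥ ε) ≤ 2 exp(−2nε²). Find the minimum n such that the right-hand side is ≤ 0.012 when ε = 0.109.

Require 2·exp(−2nε²) ≤ 0.012, i.e. 2nε² ≥ ln(2/0.012) = 5.115996.
So n ≥ 5.115996 / (2·0.109²) = 215.302.
The smallest integer n is 216.

216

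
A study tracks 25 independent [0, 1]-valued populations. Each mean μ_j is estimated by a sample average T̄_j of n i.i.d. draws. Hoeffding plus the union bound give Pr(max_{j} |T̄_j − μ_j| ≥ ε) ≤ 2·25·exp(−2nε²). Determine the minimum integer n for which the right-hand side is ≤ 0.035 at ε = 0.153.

Need 2·25·exp(−2nε²) ≤ 0.035, i.e. exp(−2nε²) ≤ 0.035/50.
So 2nε² ≥ ln(50/0.035) = 7.264430.
Hence n ≥ 7.264430/(2·0.153²) = 155.163.
The smallest integer n is 156.

156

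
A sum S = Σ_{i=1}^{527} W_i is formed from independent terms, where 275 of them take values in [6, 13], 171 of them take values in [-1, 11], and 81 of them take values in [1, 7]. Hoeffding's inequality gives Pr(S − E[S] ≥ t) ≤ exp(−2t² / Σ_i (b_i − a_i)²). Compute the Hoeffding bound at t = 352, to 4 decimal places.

Σ(b_i − a_i)² = 275·7² + 171·12² + 81·6² = 41015.
Exponent = 2·352² / 41015 = 6.04189.
Bound = exp(−6.04189) = 0.00238.

0.0024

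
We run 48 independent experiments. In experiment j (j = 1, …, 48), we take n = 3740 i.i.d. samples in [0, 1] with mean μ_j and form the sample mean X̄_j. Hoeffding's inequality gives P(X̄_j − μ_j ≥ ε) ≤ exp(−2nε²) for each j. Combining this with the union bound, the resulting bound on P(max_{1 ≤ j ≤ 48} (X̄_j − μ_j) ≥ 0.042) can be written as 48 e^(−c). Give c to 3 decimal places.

13.195

Union bound over the 48 events: P(max_{1 ≤ j ≤ 48} (X̄_j − μ_j) ≥ 0.042) ≤ 48·exp(−2nε²) = 48 exp(−2·3740·0.042²).
So c = 2·3740·0.042² = 13.1947.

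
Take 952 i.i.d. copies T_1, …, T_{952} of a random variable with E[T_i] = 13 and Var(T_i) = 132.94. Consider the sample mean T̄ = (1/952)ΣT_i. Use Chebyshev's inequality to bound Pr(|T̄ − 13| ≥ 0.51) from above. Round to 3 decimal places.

Var(T̄) = Var(T_i)/n = 132.94/952 = 0.13964.
Chebyshev: Pr(|T̄ − 13| ≥ 0.51) ≤ Var(T̄)/(0.51)² = 132.94/(952·0.51²) = 0.5369.

0.537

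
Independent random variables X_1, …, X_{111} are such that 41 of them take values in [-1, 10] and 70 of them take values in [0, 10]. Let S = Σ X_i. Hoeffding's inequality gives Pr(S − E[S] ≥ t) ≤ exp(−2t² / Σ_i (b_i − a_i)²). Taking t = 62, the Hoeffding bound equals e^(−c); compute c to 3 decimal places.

0.643

Σ(b_i − a_i)² = 41·11² + 70·10² = 11961.
c = 2t² / 11961 = 2·62² / 11961 = 0.6428.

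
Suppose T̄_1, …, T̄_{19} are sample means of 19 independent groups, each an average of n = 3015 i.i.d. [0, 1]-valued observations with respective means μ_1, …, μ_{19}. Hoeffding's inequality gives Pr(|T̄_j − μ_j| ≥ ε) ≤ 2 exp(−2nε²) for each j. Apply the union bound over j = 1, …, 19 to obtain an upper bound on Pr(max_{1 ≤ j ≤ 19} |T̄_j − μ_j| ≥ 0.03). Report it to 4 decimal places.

0.1671

Per-experiment Hoeffding bound: 2·exp(−2·3015·0.03²) = 2·exp(−5.42700) = 0.0087925.
Union bound over 19 events: 19·0.0087925 = 0.16706.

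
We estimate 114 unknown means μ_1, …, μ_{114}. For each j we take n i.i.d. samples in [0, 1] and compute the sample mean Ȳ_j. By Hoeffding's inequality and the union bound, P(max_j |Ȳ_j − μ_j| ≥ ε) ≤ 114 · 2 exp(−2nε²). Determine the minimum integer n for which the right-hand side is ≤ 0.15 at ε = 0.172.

124

Need 2·114·exp(−2nε²) ≤ 0.15, i.e. exp(−2nε²) ≤ 0.15/228.
So 2nε² ≥ ln(228/0.15) = 7.326466.
Hence n ≥ 7.326466/(2·0.172²) = 123.825.
The smallest integer n is 124.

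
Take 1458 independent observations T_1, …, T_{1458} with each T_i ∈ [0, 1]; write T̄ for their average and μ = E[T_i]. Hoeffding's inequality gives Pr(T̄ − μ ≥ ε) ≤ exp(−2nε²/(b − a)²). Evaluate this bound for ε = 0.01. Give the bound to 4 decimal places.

0.7471

Exponent: 2nε²/(b − a)² = 2·1458·0.01² / 1² = 0.29160.
Bound = exp(−0.29160) = 0.74707.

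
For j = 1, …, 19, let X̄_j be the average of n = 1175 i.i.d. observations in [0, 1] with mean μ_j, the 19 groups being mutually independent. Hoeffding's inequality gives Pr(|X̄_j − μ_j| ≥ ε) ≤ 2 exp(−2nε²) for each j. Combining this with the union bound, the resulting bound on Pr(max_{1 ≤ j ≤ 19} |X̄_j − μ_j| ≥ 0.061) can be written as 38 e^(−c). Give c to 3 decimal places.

Union bound over the 19 events: Pr(max_{1 ≤ j ≤ 19} |X̄_j − μ_j| ≥ 0.061) ≤ 19·2·exp(−2nε²) = 38 exp(−2·1175·0.061²).
So c = 2·1175·0.061² = 8.7444.

8.744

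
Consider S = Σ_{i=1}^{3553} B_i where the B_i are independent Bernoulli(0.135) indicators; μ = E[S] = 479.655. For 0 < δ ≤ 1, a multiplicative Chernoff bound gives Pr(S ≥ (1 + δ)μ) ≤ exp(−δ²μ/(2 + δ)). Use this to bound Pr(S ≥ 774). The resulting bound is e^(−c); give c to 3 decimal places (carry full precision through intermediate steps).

Write 774 = (1 + δ)μ, so δ = 774/479.655 − 1 = 0.6136598…
Then the exponent is δ²μ/(2 + δ) = (774 − μ)² / (μ·(2 + δ)) = 69.109108.

69.109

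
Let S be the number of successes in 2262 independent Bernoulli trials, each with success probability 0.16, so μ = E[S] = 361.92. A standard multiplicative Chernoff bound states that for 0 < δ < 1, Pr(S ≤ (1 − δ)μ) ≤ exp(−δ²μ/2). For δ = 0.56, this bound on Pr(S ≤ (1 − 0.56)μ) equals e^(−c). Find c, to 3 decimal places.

c = δ²μ/2 = 0.56²·361.92/2 = 56.7491.

56.749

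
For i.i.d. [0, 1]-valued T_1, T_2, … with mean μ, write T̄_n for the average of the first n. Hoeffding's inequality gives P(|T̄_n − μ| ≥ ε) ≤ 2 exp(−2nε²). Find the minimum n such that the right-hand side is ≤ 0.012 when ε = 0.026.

Require 2·exp(−2nε²) ≤ 0.012, i.e. 2nε² ≥ ln(2/0.012) = 5.115996.
So n ≥ 5.115996 / (2·0.026²) = 3784.021.
The smallest integer n is 3785.

3785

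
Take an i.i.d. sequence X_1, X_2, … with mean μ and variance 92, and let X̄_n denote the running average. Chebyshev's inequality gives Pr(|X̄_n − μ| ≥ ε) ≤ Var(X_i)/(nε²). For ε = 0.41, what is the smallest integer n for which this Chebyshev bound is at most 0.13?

4210

Require 92/(n·0.41²) ≤ 0.13, i.e. n ≥ 92/(0.13·0.41²) = 4209.948.
The smallest integer n is 4210.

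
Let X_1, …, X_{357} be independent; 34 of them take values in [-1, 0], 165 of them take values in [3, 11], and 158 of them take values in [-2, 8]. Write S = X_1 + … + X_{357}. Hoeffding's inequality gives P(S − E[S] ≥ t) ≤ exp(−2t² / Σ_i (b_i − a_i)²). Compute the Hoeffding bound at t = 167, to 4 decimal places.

0.1208

Σ(b_i − a_i)² = 34·1² + 165·8² + 158·10² = 26394.
Exponent = 2·167² / 26394 = 2.11328.
Bound = exp(−2.11328) = 0.12084.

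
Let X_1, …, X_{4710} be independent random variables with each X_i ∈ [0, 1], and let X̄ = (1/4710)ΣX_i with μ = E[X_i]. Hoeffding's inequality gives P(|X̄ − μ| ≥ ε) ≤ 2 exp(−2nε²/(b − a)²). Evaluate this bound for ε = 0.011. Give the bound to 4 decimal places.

Exponent: 2nε²/(b − a)² = 2·4710·0.011² / 1² = 1.13982.
Bound = 2·exp(−1.13982) = 0.63975.

0.6398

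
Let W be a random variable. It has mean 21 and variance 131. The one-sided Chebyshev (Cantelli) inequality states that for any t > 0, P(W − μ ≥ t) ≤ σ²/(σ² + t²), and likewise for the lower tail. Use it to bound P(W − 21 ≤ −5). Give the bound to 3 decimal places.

Here σ² = 131 and t = 5, so σ² + t² = 156.
Cantelli's bound: 131/156 = 0.8397.

0.840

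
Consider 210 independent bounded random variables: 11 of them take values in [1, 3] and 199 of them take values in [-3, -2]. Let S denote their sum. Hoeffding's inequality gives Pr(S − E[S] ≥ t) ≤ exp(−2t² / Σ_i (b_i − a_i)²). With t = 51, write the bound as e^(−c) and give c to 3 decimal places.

21.407

Σ(b_i − a_i)² = 11·2² + 199·1² = 243.
c = 2t² / 243 = 2·51² / 243 = 21.4074.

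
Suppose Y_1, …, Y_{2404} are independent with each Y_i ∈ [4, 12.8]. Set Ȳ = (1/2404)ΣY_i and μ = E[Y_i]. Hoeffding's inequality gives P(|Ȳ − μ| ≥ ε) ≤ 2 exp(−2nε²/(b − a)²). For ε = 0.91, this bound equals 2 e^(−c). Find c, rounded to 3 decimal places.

c = 2nε²/(b − a)² = 2·2404·0.91² / 8.8² = 51.4141.

51.414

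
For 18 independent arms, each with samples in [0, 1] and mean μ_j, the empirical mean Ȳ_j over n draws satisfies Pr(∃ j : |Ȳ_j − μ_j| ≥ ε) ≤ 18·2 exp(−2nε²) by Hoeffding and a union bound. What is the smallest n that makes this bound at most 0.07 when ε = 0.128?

Need 2·18·exp(−2nε²) ≤ 0.07, i.e. exp(−2nε²) ≤ 0.07/36.
So 2nε² ≥ ln(36/0.07) = 6.242779.
Hence n ≥ 6.242779/(2·0.128²) = 190.514.
The smallest integer n is 191.

191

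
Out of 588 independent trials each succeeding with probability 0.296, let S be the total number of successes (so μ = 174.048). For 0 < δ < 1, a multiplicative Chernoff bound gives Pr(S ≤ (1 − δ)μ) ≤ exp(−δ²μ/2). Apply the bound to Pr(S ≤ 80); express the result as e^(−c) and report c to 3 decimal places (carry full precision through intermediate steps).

25.410

Write 80 = (1 − δ)μ, so δ = 1 − 80/174.048 = 0.5403567…
Then the exponent is δ²μ/2 = (μ − 80)²/(2μ) = 25.409733.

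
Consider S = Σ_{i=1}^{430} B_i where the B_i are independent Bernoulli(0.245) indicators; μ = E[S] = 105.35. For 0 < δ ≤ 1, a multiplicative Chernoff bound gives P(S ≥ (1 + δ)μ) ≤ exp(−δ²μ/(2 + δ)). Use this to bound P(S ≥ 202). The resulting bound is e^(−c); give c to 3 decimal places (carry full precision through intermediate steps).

Write 202 = (1 + δ)μ, so δ = 202/105.35 − 1 = 0.9174181…
Then the exponent is δ²μ/(2 + δ) = (202 − μ)² / (μ·(2 + δ)) = 30.392785.

30.393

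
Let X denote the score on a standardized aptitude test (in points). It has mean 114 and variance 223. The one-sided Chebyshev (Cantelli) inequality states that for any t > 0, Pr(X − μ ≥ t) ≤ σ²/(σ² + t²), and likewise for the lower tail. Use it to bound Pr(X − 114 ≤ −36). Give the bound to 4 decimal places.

0.1468

Here σ² = 223 and t = 36, so σ² + t² = 1519.
Cantelli's bound: 223/1519 = 0.1468.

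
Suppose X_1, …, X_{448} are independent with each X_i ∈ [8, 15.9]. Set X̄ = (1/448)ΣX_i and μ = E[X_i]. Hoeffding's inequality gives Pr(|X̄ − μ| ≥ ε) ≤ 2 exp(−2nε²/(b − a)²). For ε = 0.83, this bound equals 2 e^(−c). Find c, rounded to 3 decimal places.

c = 2nε²/(b − a)² = 2·448·0.83² / 7.9² = 9.8903.

9.890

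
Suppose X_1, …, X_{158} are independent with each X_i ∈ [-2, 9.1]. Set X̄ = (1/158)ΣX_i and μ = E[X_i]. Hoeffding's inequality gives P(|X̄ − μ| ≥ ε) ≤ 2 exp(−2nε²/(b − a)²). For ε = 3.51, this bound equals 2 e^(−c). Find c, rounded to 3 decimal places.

31.598

c = 2nε²/(b − a)² = 2·158·3.51² / 11.1² = 31.5977.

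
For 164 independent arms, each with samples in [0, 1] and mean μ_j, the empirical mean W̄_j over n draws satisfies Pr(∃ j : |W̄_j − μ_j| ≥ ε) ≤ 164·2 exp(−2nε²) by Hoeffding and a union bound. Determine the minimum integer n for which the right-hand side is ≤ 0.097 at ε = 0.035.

Need 2·164·exp(−2nε²) ≤ 0.097, i.e. exp(−2nε²) ≤ 0.097/328.
So 2nε² ≥ ln(328/0.097) = 8.126058.
Hence n ≥ 8.126058/(2·0.035²) = 3316.758.
The smallest integer n is 3317.

3317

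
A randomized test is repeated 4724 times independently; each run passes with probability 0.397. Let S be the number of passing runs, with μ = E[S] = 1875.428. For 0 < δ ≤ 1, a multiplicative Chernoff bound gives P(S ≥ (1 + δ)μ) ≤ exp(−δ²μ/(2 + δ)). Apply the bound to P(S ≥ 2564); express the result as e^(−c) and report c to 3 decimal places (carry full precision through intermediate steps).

Write 2564 = (1 + δ)μ, so δ = 2564/1875.428 − 1 = 0.3671546…
Then the exponent is δ²μ/(2 + δ) = (2564 − μ)² / (μ·(2 + δ)) = 106.800110.

106.800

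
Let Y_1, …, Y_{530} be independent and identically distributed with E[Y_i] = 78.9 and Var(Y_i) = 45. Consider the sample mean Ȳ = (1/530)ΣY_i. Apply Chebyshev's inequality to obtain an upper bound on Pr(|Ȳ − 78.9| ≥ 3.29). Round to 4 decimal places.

0.0078

Var(Ȳ) = Var(Y_i)/n = 45/530 = 0.084906.
Chebyshev: Pr(|Ȳ − 78.9| ≥ 3.29) ≤ Var(Ȳ)/(3.29)² = 45/(530·3.29²) = 0.0078.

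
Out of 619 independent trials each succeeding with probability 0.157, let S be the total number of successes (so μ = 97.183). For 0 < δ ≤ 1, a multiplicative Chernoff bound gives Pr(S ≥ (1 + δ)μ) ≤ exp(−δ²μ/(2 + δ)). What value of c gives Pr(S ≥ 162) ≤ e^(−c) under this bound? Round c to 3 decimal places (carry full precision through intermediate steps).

Write 162 = (1 + δ)μ, so δ = 162/97.183 − 1 = 0.6669582…
Then the exponent is δ²μ/(2 + δ) = (162 − μ)² / (μ·(2 + δ)) = 16.209564.

16.210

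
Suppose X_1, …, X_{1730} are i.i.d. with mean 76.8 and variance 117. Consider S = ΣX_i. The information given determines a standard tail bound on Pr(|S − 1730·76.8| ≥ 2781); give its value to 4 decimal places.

With mean and variance of each term known, Chebyshev's inequality bounds the deviation of the sum (or sample mean).
Var(S) = n·Var(X_i) = 1730·117 = 202410.
Chebyshev: Pr(|S − 1730·76.8| ≥ 2781) ≤ Var(S)/2781² = 202410/7733961 = 0.0262.

0.0262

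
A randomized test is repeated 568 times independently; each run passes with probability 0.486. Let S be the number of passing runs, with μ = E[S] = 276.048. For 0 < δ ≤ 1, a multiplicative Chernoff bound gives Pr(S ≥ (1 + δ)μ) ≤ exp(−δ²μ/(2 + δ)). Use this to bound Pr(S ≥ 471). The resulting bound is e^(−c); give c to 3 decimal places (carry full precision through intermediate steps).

Write 471 = (1 + δ)μ, so δ = 471/276.048 − 1 = 0.706225…
Then the exponent is δ²μ/(2 + δ) = (471 − μ)² / (μ·(2 + δ)) = 50.875288.

50.875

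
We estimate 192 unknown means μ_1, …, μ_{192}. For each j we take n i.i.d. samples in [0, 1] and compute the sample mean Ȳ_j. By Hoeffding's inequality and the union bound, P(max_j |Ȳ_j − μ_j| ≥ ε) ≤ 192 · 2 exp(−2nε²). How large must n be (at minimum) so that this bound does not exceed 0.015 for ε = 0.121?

Need 2·192·exp(−2nε²) ≤ 0.015, i.e. exp(−2nε²) ≤ 0.015/384.
So 2nε² ≥ ln(384/0.015) = 10.150348.
Hence n ≥ 10.150348/(2·0.121²) = 346.641.
The smallest integer n is 347.

347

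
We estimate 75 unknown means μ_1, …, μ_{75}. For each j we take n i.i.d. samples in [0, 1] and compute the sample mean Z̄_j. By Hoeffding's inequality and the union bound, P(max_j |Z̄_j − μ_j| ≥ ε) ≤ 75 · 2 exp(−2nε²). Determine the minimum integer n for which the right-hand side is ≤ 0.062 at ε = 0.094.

Need 2·75·exp(−2nε²) ≤ 0.062, i.e. exp(−2nε²) ≤ 0.062/150.
So 2nε² ≥ ln(150/0.062) = 7.791256.
Hence n ≥ 7.791256/(2·0.094²) = 440.881.
The smallest integer n is 441.

441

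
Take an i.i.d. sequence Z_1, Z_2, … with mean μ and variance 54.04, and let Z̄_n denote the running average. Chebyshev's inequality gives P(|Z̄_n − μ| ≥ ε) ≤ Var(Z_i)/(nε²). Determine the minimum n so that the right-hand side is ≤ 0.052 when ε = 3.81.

72

Require 54.04/(n·3.81²) ≤ 0.052, i.e. n ≥ 54.04/(0.052·3.81²) = 71.592.
The smallest integer n is 72.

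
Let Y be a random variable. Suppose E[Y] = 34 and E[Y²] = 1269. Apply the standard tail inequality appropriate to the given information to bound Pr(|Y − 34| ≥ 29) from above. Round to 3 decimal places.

0.134

The first two moments determine the variance, so Chebyshev's inequality is the sharpest standard bound available.
Var(Y) = E[Y²] − (E[Y])² = 1269 − 1156 = 113.
Chebyshev's inequality: Pr(|Y − μ| ≥ t) ≤ Var(Y)/t² = 113/841 = 0.1344.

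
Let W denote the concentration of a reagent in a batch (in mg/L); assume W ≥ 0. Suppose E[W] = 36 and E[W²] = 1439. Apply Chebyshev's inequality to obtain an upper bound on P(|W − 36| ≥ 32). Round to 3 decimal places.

Var(W) = E[W²] − (E[W])² = 1439 − 1296 = 143.
Chebyshev's inequality: P(|W − μ| ≥ t) ≤ Var(W)/t² = 143/1024 = 0.1396.

0.140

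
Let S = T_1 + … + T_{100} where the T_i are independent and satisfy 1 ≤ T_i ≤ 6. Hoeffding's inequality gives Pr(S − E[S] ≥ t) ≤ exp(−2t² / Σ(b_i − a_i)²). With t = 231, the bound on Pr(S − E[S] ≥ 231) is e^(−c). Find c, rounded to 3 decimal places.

Σ(b_i − a_i)² = 100·(5)² = 2500.
c = 2t²/2500 = 2·231²/2500 = 42.6888.

42.689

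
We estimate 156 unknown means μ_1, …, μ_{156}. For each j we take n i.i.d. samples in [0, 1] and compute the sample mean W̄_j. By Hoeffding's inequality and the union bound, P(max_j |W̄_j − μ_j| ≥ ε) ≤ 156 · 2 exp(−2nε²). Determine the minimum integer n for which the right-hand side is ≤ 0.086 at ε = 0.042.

Need 2·156·exp(−2nε²) ≤ 0.086, i.e. exp(−2nε²) ≤ 0.086/312.
So 2nε² ≥ ln(312/0.086) = 8.196411.
Hence n ≥ 8.196411/(2·0.042²) = 2323.246.
The smallest integer n is 2324.

2324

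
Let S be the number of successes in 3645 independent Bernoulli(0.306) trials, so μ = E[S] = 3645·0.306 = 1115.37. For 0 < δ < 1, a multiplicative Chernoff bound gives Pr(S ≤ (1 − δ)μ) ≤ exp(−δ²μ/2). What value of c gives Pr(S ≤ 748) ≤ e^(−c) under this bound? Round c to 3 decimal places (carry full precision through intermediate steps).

Write 748 = (1 − δ)μ, so δ = 1 − 748/1115.37 = 0.3293705…
Then the exponent is δ²μ/2 = (μ − 748)²/(2μ) = 60.500424.

60.500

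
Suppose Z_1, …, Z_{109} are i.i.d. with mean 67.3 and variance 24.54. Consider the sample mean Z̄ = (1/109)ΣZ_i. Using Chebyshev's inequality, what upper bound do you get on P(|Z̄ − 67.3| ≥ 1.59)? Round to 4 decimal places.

Var(Z̄) = Var(Z_i)/n = 24.54/109 = 0.22514.
Chebyshev: P(|Z̄ − 67.3| ≥ 1.59) ≤ Var(Z̄)/(1.59)² = 24.54/(109·1.59²) = 0.0891.

0.0891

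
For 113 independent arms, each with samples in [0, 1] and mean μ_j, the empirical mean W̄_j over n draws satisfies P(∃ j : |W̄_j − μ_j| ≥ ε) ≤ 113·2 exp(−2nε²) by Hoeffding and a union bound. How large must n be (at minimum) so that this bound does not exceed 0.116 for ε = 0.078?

Need 2·113·exp(−2nε²) ≤ 0.116, i.e. exp(−2nε²) ≤ 0.116/226.
So 2nε² ≥ ln(226/0.116) = 7.574700.
Hence n ≥ 7.574700/(2·0.078²) = 622.510.
The smallest integer n is 623.

623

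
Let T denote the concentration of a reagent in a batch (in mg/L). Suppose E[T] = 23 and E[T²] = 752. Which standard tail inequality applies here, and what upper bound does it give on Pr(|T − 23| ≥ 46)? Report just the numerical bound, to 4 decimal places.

0.1054

The first two moments determine the variance, so Chebyshev's inequality is the sharpest standard bound available.
Var(T) = E[T²] − (E[T])² = 752 − 529 = 223.
Chebyshev's inequality: Pr(|T − μ| ≥ t) ≤ Var(T)/t² = 223/2116 = 0.1054.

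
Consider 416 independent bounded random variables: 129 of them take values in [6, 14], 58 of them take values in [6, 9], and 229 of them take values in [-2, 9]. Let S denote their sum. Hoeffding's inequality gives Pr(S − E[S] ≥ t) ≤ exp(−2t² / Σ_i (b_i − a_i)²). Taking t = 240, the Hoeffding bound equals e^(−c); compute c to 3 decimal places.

Σ(b_i − a_i)² = 129·8² + 58·3² + 229·11² = 36487.
c = 2t² / 36487 = 2·240² / 36487 = 3.1573.

3.157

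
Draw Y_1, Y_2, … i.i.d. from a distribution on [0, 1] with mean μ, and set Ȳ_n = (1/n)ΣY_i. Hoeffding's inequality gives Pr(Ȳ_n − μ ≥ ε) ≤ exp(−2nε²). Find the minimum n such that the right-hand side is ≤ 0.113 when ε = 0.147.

51

Require exp(−2nε²) ≤ 0.113, i.e. 2nε² ≥ ln(1/0.113) = 2.180367.
So n ≥ 2.180367 / (2·0.147²) = 50.450.
The smallest integer n is 51.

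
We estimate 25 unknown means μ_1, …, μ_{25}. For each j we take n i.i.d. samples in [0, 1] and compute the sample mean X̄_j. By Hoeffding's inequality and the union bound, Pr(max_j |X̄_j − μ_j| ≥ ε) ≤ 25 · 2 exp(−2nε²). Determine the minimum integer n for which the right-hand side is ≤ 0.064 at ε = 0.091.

Need 2·25·exp(−2nε²) ≤ 0.064, i.e. exp(−2nε²) ≤ 0.064/50.
So 2nε² ≥ ln(50/0.064) = 6.660895.
Hence n ≥ 6.660895/(2·0.091²) = 402.179.
The smallest integer n is 403.

403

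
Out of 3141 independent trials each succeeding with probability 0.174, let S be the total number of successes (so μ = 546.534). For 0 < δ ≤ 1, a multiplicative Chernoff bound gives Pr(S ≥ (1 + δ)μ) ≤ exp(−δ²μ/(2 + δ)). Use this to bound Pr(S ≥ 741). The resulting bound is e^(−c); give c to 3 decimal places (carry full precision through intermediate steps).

Write 741 = (1 + δ)μ, so δ = 741/546.534 − 1 = 0.3558168…
Then the exponent is δ²μ/(2 + δ) = (741 − μ)² / (μ·(2 + δ)) = 29.371671.

29.372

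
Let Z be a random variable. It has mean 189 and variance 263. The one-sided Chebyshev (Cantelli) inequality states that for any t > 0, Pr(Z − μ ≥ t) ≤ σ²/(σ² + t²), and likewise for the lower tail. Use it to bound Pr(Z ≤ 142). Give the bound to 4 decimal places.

Here σ² = 263 and t = 47, so σ² + t² = 2472.
Cantelli's bound: 263/2472 = 0.1064.

0.1064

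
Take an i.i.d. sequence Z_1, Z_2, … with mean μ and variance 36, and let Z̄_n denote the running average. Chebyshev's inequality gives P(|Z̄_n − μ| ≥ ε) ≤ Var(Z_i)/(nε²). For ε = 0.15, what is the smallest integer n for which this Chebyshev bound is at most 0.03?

53334

Require 36/(n·0.15²) ≤ 0.03, i.e. n ≥ 36/(0.03·0.15²) = 53333.333.
The smallest integer n is 53334.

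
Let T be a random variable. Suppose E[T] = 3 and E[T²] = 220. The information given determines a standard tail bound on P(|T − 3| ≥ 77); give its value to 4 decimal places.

The first two moments determine the variance, so Chebyshev's inequality is the sharpest standard bound available.
Var(T) = E[T²] − (E[T])² = 220 − 9 = 211.
Chebyshev's inequality: P(|T − μ| ≥ t) ≤ Var(T)/t² = 211/5929 = 0.0356.

0.0356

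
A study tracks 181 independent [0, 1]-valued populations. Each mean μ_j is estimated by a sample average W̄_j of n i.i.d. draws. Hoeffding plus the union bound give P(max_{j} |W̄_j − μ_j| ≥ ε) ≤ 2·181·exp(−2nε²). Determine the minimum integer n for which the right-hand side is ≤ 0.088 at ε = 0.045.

Need 2·181·exp(−2nε²) ≤ 0.088, i.e. exp(−2nε²) ≤ 0.088/362.
So 2nε² ≥ ln(362/0.088) = 8.322063.
Hence n ≥ 8.322063/(2·0.045²) = 2054.830.
The smallest integer n is 2055.

2055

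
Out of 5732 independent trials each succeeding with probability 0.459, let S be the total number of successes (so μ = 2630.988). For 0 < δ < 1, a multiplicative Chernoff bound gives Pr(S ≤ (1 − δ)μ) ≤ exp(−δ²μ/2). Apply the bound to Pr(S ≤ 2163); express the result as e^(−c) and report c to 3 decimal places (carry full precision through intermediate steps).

41.622

Write 2163 = (1 − δ)μ, so δ = 1 − 2163/2630.988 = 0.1778754…
Then the exponent is δ²μ/2 = (μ − 2163)²/(2μ) = 41.621773.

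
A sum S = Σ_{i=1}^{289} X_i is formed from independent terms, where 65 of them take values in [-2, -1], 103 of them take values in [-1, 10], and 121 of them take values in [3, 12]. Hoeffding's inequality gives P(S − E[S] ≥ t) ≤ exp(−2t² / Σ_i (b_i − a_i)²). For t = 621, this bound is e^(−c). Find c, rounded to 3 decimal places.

34.542

Σ(b_i − a_i)² = 65·1² + 103·11² + 121·9² = 22329.
c = 2t² / 22329 = 2·621² / 22329 = 34.5417.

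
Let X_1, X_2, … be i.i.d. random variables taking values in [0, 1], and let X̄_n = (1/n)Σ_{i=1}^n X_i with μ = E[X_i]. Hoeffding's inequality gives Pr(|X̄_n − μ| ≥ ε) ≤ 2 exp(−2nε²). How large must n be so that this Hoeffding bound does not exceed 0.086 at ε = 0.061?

Require 2·exp(−2nε²) ≤ 0.086, i.e. 2nε² ≥ ln(2/0.086) = 3.146555.
So n ≥ 3.146555 / (2·0.061²) = 422.810.
The smallest integer n is 423.

423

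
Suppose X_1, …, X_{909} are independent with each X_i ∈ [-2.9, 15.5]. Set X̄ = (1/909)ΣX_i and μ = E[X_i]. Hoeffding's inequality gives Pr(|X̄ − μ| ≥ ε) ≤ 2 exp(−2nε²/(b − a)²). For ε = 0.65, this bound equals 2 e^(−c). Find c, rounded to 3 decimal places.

c = 2nε²/(b − a)² = 2·909·0.65² / 18.4² = 2.2687.

2.269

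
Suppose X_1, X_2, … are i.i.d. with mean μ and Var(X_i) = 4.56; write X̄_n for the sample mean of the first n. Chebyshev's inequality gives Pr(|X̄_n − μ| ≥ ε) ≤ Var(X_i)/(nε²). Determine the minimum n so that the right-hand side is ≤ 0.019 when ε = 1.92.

Require 4.56/(n·1.92²) ≤ 0.019, i.e. n ≥ 4.56/(0.019·1.92²) = 65.104.
The smallest integer n is 66.

66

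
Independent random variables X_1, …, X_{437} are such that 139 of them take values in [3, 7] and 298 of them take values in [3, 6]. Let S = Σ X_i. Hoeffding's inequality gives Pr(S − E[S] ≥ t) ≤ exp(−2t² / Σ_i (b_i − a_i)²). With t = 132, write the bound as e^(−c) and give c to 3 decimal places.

Σ(b_i − a_i)² = 139·4² + 298·3² = 4906.
c = 2t² / 4906 = 2·132² / 4906 = 7.1031.

7.103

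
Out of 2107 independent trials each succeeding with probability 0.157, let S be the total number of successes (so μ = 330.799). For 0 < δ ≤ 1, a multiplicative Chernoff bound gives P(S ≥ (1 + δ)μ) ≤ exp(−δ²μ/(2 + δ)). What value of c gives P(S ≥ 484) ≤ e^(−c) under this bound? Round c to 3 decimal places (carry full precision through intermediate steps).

28.805

Write 484 = (1 + δ)μ, so δ = 484/330.799 − 1 = 0.4631241…
Then the exponent is δ²μ/(2 + δ) = (484 − μ)² / (μ·(2 + δ)) = 28.805321.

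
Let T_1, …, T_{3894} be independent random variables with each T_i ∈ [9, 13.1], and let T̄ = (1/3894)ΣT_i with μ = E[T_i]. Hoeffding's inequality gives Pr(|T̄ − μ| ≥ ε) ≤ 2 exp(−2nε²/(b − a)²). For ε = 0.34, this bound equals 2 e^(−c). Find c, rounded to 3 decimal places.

c = 2nε²/(b − a)² = 2·3894·0.34² / 4.1² = 53.5570.

53.557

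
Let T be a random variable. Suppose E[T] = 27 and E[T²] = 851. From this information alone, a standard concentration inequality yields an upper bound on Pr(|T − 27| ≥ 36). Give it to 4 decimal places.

The first two moments determine the variance, so Chebyshev's inequality is the sharpest standard bound available.
Var(T) = E[T²] − (E[T])² = 851 − 729 = 122.
Chebyshev's inequality: Pr(|T − μ| ≥ t) ≤ Var(T)/t² = 122/1296 = 0.0941.

0.0941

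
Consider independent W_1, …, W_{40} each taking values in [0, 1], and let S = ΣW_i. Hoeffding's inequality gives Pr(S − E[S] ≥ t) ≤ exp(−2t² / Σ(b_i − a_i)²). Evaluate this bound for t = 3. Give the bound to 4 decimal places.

0.6376

Σ(b_i − a_i)² = 40·(1)² = 40.
Exponent = 2·3²/40 = 0.4500.
Bound = exp(−0.4500) = 0.63763.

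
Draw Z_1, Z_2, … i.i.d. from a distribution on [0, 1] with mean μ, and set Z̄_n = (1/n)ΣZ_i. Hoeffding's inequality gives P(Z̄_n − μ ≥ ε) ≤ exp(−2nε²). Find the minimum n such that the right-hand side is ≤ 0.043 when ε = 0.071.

Require exp(−2nε²) ≤ 0.043, i.e. 2nε² ≥ ln(1/0.043) = 3.146555.
So n ≥ 3.146555 / (2·0.071²) = 312.096.
The smallest integer n is 313.

313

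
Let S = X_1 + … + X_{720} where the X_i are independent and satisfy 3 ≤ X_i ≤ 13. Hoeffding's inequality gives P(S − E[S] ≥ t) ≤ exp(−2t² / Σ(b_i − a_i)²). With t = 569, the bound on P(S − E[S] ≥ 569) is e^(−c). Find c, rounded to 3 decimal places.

8.993

Σ(b_i − a_i)² = 720·(10)² = 72000.
c = 2t²/72000 = 2·569²/72000 = 8.9934.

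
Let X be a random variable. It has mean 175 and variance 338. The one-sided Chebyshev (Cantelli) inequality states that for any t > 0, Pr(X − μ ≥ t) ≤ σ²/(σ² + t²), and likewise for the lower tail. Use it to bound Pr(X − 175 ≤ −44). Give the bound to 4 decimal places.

0.1486

Here σ² = 338 and t = 44, so σ² + t² = 2274.
Cantelli's bound: 338/2274 = 0.1486.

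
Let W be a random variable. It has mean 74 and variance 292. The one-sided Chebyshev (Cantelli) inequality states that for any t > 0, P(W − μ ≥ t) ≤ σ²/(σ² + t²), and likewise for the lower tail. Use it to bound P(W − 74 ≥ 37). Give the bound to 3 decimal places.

Here σ² = 292 and t = 37, so σ² + t² = 1661.
Cantelli's bound: 292/1661 = 0.1758.

0.176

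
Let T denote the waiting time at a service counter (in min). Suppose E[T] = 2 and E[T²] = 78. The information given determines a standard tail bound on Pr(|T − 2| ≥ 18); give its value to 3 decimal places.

The first two moments determine the variance, so Chebyshev's inequality is the sharpest standard bound available.
Var(T) = E[T²] − (E[T])² = 78 − 4 = 74.
Chebyshev's inequality: Pr(|T − μ| ≥ t) ≤ Var(T)/t² = 74/324 = 0.2284.

0.228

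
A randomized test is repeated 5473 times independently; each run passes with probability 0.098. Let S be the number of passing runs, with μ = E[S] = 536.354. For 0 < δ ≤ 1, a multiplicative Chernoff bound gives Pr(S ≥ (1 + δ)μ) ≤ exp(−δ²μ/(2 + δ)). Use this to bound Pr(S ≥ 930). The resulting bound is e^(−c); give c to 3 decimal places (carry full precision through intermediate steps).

105.675

Write 930 = (1 + δ)μ, so δ = 930/536.354 − 1 = 0.7339295…
Then the exponent is δ²μ/(2 + δ) = (930 − μ)² / (μ·(2 + δ)) = 105.675146.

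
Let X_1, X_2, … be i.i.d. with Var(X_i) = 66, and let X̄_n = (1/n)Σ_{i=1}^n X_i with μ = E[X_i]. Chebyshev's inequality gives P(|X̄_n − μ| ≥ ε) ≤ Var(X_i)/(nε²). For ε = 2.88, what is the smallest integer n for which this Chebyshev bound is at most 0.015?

531

Require 66/(n·2.88²) ≤ 0.015, i.e. n ≥ 66/(0.015·2.88²) = 530.478.
The smallest integer n is 531.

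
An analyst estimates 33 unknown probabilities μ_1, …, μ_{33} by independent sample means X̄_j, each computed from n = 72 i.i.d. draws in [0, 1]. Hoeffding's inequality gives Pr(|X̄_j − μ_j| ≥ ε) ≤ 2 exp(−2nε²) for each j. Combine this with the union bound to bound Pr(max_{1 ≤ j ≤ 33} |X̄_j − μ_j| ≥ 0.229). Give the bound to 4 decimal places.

0.0347

Per-experiment Hoeffding bound: 2·exp(−2·72·0.229²) = 2·exp(−7.55150) = 0.0010506.
Union bound over 33 events: 33·0.0010506 = 0.03467.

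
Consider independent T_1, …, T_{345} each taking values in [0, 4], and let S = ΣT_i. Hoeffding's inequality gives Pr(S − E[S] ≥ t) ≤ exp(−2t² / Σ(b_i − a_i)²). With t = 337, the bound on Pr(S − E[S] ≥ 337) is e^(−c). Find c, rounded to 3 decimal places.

41.148

Σ(b_i − a_i)² = 345·(4)² = 5520.
c = 2t²/5520 = 2·337²/5520 = 41.1482.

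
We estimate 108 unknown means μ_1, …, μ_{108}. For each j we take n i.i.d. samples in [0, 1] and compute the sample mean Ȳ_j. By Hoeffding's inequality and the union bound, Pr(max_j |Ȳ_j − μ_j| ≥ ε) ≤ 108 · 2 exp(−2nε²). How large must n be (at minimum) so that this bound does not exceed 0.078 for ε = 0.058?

Need 2·108·exp(−2nε²) ≤ 0.078, i.e. exp(−2nε²) ≤ 0.078/216.
So 2nε² ≥ ln(216/0.078) = 7.926325.
Hence n ≥ 7.926325/(2·0.058²) = 1178.110.
The smallest integer n is 1179.

1179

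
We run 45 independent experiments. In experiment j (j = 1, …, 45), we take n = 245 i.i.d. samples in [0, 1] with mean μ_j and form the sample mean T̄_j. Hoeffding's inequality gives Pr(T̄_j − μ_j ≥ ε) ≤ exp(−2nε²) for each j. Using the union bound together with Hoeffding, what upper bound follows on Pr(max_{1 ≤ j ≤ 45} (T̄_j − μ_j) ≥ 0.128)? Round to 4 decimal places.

0.0147

Per-experiment Hoeffding bound: exp(−2·245·0.128²) = exp(−8.02816) = 0.00032615.
Union bound over 45 events: 45·0.00032615 = 0.01468.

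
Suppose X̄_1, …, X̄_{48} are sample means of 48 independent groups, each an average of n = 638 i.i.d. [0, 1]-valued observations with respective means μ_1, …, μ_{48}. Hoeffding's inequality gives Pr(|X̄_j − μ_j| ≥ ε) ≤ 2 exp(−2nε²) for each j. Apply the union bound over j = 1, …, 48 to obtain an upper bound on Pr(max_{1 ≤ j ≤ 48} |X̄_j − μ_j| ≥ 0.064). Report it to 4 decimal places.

0.5157

Per-experiment Hoeffding bound: 2·exp(−2·638·0.064²) = 2·exp(−5.22650) = 0.010745.
Union bound over 48 events: 48·0.010745 = 0.51574.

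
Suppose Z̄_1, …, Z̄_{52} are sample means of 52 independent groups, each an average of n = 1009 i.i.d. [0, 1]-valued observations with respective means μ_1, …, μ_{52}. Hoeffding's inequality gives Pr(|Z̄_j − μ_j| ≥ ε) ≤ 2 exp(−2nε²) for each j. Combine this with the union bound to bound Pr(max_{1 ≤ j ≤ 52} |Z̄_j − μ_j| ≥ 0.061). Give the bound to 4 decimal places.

0.0570

Per-experiment Hoeffding bound: 2·exp(−2·1009·0.061²) = 2·exp(−7.50898) = 0.0010963.
Union bound over 52 events: 52·0.0010963 = 0.05701.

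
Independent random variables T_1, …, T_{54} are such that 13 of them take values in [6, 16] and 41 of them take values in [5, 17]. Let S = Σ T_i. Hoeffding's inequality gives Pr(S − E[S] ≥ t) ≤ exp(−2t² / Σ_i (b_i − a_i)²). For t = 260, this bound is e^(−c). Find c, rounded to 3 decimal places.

Σ(b_i − a_i)² = 13·10² + 41·12² = 7204.
c = 2t² / 7204 = 2·260² / 7204 = 18.7674.

18.767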